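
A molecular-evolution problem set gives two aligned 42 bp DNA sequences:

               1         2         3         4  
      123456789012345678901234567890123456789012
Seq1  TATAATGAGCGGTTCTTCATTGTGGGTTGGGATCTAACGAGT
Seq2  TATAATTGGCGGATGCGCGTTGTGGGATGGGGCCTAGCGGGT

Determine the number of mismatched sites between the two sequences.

12

Differing sites — 7:G/T; 8:A/G; 13:T/A; 15:C/G; 16:T/C; 17:T/G; 19:A/G; 27:T/A; 32:A/G; 33:T/C; 37:A/G; 40:A/G.
That gives 12 mismatches out of 42 aligned sites, so the Hamming distance is 12.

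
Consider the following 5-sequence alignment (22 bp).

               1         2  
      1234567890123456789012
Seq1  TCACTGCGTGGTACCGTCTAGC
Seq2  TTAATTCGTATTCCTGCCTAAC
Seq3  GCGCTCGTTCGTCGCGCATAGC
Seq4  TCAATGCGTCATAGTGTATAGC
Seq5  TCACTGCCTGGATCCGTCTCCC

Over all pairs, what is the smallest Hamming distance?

5

Pairwise Hamming distances:
  Seq1 vs Seq2: 9
  Seq1 vs Seq3: 10
  Seq1 vs Seq4: 6
  Seq1 vs Seq5: 5
  Seq2 vs Seq3: 13
  Seq2 vs Seq4: 9
  Seq2 vs Seq5: 12
  Seq3 vs Seq4: 10
  Seq3 vs Seq5: 13
  Seq4 vs Seq5: 11
The smallest is 5, between Seq1 and Seq5.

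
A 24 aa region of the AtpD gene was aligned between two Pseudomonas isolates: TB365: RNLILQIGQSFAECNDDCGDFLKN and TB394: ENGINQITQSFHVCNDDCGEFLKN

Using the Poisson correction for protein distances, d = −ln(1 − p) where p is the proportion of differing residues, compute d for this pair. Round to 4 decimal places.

0.3448

Differing sites — 1:R/E; 3:L/G; 5:L/N; 8:G/T; 12:A/H; 13:E/V; 20:D/E.
p = 7/24 = 0.291667.
d = −ln(1 − 0.291667) = −ln(0.708333) = 0.3448.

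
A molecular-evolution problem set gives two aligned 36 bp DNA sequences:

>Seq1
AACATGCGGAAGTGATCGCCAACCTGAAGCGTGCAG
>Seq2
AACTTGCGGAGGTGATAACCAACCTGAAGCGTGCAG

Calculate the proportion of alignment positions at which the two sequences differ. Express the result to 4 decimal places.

The sequences differ at positions 4 (A/T), 11 (A/G), 17 (C/A), 18 (G/A).
There are 4 differences over 36 sites, so p = 4/36 = 0.1111.

0.1111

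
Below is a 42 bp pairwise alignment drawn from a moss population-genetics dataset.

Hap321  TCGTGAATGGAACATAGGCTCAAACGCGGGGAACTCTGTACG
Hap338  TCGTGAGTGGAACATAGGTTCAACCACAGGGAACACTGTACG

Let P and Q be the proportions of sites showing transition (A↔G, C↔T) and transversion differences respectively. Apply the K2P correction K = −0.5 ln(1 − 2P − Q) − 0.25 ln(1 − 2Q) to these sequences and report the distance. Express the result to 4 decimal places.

0.1610

Mismatches occur at site 7 (A→G, transition), site 19 (C→T, transition), site 24 (A→C, transversion), site 26 (G→A, transition), site 28 (G→A, transition), site 35 (T→A, transversion).
Of the 6 differences, 4 transitions and 2 transversions over 42 sites: P = 4/42 = 0.095238, Q = 2/42 = 0.047619.
d = −0.5·ln(0.761905) − 0.25·ln(0.904762) = −0.5·(-0.271933) − 0.25·(-0.100083) = 0.1610.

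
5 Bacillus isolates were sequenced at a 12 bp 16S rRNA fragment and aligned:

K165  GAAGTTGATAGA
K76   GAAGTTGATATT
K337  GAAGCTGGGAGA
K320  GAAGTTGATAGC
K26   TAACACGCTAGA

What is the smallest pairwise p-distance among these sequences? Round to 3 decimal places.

Pairwise Hamming distances:
  K165 vs K76: 2
  K165 vs K337: 3
  K165 vs K320: 1
  K165 vs K26: 5
  K76 vs K337: 5
  K76 vs K320: 2
  K76 vs K26: 7
  K337 vs K320: 4
  K337 vs K26: 6
  K320 vs K26: 6
The smallest is 1 mismatch, between K165 and K320; p = 1/12 = 0.083.

0.083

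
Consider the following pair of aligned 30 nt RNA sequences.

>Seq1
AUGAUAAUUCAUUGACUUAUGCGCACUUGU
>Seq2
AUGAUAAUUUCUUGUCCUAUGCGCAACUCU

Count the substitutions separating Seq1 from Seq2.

7

The sequences differ at positions 10 (C/U), 11 (A/C), 15 (A/U), 17 (U/C), 26 (C/A), 27 (U/C), 29 (G/C).
That gives 7 mismatches out of 30 aligned sites, so the Hamming distance is 7.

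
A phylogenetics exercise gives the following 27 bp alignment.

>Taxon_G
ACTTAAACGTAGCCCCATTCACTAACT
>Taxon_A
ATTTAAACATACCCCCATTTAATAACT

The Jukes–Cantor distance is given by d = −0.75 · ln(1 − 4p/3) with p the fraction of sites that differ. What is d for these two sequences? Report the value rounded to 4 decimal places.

Differing sites — 2:C/T; 9:G/A; 12:G/C; 20:C/T; 22:C/A.
p = 5/27 = 0.185185.
d = −0.75 · ln(1 − (4/3)·0.185185) = −0.75 · ln(0.753087) = −0.75 · (-0.283575) = 0.2127.

0.2127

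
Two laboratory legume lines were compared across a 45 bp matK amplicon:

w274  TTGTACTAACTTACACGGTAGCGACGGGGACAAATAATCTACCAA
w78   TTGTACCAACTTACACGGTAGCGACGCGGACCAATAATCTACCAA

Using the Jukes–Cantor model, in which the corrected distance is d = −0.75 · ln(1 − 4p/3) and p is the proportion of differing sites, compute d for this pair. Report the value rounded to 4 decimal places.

0.0698

Mismatches occur at site 7 (T→C), site 27 (G→C), site 32 (A→C).
p = 3/45 = 0.066667.
d = −0.75 · ln(1 − (4/3)·0.066667) = −0.75 · ln(0.911111) = −0.75 · (-0.093091) = 0.0698.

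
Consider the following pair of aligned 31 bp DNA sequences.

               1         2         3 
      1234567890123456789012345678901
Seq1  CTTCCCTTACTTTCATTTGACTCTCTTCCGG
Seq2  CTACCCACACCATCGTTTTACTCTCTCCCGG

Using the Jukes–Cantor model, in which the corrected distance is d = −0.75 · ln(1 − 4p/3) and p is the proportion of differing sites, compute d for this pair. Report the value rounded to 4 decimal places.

Differing sites — 3:T/A; 7:T/A; 8:T/C; 11:T/C; 12:T/A; 15:A/G; 19:G/T; 27:T/C.
p = 8/31 = 0.258065.
d = −0.75 · ln(1 − (4/3)·0.258065) = −0.75 · ln(0.655913) = −0.75 · (-0.421727) = 0.3163.

0.3163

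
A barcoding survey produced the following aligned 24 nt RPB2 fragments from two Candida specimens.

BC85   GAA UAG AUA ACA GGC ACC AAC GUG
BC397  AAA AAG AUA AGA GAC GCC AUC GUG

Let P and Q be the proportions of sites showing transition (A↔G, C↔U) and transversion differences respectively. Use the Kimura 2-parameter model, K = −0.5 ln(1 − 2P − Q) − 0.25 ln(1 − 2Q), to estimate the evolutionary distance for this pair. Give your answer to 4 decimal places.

The sequences differ at positions 1 (G/A, transition), 4 (U/A, transversion), 11 (C/G, transversion), 14 (G/A, transition), 16 (A/G, transition), 20 (A/U, transversion).
Of the 6 differences, 3 transitions and 3 transversions over 24 sites: P = 3/24 = 0.125000, Q = 3/24 = 0.125000.
d = −0.5·ln(0.625000) − 0.25·ln(0.750000) = −0.5·(-0.470004) − 0.25·(-0.287682) = 0.3069.

0.3069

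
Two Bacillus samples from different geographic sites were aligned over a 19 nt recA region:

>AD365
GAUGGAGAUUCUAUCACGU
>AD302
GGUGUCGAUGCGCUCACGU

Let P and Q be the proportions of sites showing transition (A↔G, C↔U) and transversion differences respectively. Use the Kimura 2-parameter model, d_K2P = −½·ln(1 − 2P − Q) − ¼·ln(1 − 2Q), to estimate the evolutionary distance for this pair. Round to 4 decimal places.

Mismatches occur at site 2 (A↔G, transition), site 5 (G↔U, transversion), site 6 (A↔C, transversion), site 10 (U↔G, transversion), site 12 (U↔G, transversion), site 13 (A↔C, transversion).
Of the 6 differences, 1 transition and 5 transversions over 19 sites: P = 1/19 = 0.052632, Q = 5/19 = 0.263158.
d = −0.5·ln(0.631578) − 0.25·ln(0.473684) = −0.5·(-0.459534) − 0.25·(-0.747215) = 0.4166.

0.4166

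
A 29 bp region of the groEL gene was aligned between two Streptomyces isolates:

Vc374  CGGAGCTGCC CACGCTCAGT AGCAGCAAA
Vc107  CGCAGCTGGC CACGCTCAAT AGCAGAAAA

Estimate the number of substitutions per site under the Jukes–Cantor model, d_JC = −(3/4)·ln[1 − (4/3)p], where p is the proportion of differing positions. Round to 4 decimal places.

Differing sites — 3:G/C; 9:C/G; 19:G/A; 26:C/A.
p = 4/29 = 0.137931.
d = −0.75 · ln(1 − (4/3)·0.137931) = −0.75 · ln(0.816092) = −0.75 · (-0.203228) = 0.1524.

0.1524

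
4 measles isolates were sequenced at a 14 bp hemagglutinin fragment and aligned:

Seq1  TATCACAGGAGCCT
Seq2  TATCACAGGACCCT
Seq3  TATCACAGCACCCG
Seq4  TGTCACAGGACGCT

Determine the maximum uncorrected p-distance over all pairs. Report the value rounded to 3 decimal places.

Pairwise Hamming distances:
  Seq1 vs Seq2: 1
  Seq1 vs Seq3: 3
  Seq1 vs Seq4: 3
  Seq2 vs Seq3: 2
  Seq2 vs Seq4: 2
  Seq3 vs Seq4: 4
The largest is 4 mismatches, between Seq3 and Seq4; p = 4/14 = 0.286.

0.286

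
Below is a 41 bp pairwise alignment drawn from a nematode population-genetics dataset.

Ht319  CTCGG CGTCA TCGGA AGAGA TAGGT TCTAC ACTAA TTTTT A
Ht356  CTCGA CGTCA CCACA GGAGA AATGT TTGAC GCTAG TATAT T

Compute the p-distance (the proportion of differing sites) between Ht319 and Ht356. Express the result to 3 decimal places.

0.341

Differing sites — 5:G/A; 11:T/C; 13:G/A; 14:G/C; 16:A/G; 21:T/A; 23:G/T; 27:C/T; 28:T/G; 31:A/G; 35:A/G; 37:T/A; 39:T/A; 41:A/T.
There are 14 differences over 41 sites, so p = 14/41 = 0.341.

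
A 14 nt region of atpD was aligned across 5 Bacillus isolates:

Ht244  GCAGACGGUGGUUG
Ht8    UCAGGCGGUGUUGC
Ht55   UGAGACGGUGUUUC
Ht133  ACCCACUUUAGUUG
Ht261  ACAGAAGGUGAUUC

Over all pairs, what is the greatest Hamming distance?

10

Pairwise Hamming distances:
  Ht244 vs Ht8: 5
  Ht244 vs Ht55: 4
  Ht244 vs Ht133: 6
  Ht244 vs Ht261: 4
  Ht8 vs Ht55: 3
  Ht8 vs Ht133: 10
  Ht8 vs Ht261: 5
  Ht55 vs Ht133: 9
  Ht55 vs Ht261: 4
  Ht133 vs Ht261: 8
The largest is 10, between Ht8 and Ht133.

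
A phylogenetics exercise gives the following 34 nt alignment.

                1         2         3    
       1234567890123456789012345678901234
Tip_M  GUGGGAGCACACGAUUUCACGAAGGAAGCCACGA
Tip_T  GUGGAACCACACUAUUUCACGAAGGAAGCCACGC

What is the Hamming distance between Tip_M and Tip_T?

Differing sites — 5:G/A; 7:G/C; 13:G/U; 34:A/C.
That gives 4 mismatches out of 34 aligned sites, so the Hamming distance is 4.

4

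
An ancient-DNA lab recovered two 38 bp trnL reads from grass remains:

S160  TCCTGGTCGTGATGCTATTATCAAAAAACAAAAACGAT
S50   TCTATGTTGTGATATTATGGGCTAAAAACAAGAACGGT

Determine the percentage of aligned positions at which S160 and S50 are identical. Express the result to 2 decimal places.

The sequences differ at positions 3 (C/T), 4 (T/A), 5 (G/T), 8 (C/T), 14 (G/A), 15 (C/T), 19 (T/G), 20 (A/G), 21 (T/G), 23 (A/T), 32 (A/G), 37 (A/G).
26 of the 38 sites match, so the percent identity is 26/38 × 100 = 68.42%.

68.42%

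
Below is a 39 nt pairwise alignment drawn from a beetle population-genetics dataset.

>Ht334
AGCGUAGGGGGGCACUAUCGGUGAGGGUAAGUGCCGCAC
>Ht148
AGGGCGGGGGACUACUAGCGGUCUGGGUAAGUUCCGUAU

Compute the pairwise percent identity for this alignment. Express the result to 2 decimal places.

69.23%

The sequences differ at positions 3 (C/G), 5 (U/C), 6 (A/G), 11 (G/A), 12 (G/C), 13 (C/U), 18 (U/G), 23 (G/C), 24 (A/U), 33 (G/U), 37 (C/U), 39 (C/U).
27 of the 39 sites match, so the percent identity is 27/39 × 100 = 69.23%.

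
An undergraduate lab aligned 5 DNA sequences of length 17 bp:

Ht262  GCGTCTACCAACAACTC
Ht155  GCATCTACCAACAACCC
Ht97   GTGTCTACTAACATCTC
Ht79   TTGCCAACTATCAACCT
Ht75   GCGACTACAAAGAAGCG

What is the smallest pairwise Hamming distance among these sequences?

2

Pairwise Hamming distances:
  Ht262 vs Ht155: 2
  Ht262 vs Ht97: 3
  Ht262 vs Ht79: 8
  Ht262 vs Ht75: 6
  Ht155 vs Ht97: 5
  Ht155 vs Ht79: 8
  Ht155 vs Ht75: 6
  Ht97 vs Ht79: 7
  Ht97 vs Ht75: 8
  Ht79 vs Ht75: 9
The smallest is 2, between Ht262 and Ht155.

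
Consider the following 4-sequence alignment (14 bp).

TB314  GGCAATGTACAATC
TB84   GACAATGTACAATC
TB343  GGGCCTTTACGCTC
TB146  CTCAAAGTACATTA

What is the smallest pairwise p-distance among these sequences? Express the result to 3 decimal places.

0.071

Pairwise Hamming distances:
  TB314 vs TB84: 1
  TB314 vs TB343: 6
  TB314 vs TB146: 5
  TB84 vs TB343: 7
  TB84 vs TB146: 5
  TB343 vs TB146: 10
The smallest is 1 mismatch, between TB314 and TB84; p = 1/14 = 0.071.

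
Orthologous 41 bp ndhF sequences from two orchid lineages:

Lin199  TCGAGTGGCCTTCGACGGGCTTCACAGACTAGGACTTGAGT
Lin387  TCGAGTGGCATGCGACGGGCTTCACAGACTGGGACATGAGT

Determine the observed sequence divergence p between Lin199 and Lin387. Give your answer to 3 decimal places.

0.098

The sequences differ at positions 10 (C/A), 12 (T/G), 31 (A/G), 36 (T/A).
There are 4 differences over 41 sites, so p = 4/41 = 0.098.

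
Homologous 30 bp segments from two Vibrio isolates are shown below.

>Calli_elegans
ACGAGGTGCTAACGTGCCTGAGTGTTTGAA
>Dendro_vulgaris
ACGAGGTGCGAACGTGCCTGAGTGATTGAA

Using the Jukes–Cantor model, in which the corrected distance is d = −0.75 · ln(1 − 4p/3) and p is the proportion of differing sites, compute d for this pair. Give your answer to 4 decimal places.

0.0698

Mismatches occur at site 10 (T→G), site 25 (T→A).
p = 2/30 = 0.066667.
d = −0.75 · ln(1 − (4/3)·0.066667) = −0.75 · ln(0.911111) = −0.75 · (-0.093091) = 0.0698.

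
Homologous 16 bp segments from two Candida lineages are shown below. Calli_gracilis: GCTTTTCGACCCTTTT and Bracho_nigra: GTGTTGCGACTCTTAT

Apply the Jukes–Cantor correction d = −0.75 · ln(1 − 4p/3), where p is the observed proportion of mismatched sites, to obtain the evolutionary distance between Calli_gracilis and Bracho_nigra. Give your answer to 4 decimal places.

The sequences differ at positions 2 (C/T), 3 (T/G), 6 (T/G), 11 (C/T), 15 (T/A).
p = 5/16 = 0.312500.
d = −0.75 · ln(1 − (4/3)·0.312500) = −0.75 · ln(0.583333) = −0.75 · (-0.538997) = 0.4042.

0.4042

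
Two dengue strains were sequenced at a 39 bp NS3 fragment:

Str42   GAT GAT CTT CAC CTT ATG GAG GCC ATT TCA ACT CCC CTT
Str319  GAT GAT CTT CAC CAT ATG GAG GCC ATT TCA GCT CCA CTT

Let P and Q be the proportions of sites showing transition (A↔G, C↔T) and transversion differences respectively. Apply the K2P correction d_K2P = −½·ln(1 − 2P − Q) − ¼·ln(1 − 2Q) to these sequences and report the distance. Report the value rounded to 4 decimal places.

0.0812

Mismatches occur at site 14 (T/A, transversion), site 31 (A/G, transition), site 36 (C/A, transversion).
Of the 3 differences, 1 transition and 2 transversions over 39 sites: P = 1/39 = 0.025641, Q = 2/39 = 0.051282.
d = −0.5·ln(0.897436) − 0.25·ln(0.897436) = −0.5·(-0.108213) − 0.25·(-0.108213) = 0.0812.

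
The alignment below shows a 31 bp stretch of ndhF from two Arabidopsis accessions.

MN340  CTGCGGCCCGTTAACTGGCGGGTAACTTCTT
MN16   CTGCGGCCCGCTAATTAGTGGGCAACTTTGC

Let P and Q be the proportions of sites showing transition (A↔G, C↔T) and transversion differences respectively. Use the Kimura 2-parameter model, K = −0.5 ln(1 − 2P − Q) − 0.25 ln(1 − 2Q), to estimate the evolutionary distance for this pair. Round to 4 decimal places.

Mismatches occur at site 11 (T↔C, transition), site 15 (C↔T, transition), site 17 (G↔A, transition), site 19 (C↔T, transition), site 23 (T↔C, transition), site 29 (C↔T, transition), site 30 (T↔G, transversion), site 31 (T↔C, transition).
Of the 8 differences, 7 transitions and 1 transversion over 31 sites: P = 7/31 = 0.225806, Q = 1/31 = 0.032258.
d = −0.5·ln(0.516130) − 0.25·ln(0.935484) = −0.5·(-0.661397) − 0.25·(-0.066691) = 0.3474.

0.3474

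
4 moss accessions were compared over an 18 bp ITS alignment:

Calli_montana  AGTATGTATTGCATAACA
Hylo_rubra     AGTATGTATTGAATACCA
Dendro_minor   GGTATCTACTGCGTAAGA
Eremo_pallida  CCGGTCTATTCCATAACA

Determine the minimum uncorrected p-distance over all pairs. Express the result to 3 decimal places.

Pairwise Hamming distances:
  Calli_montana vs Hylo_rubra: 2
  Calli_montana vs Dendro_minor: 5
  Calli_montana vs Eremo_pallida: 6
  Hylo_rubra vs Dendro_minor: 7
  Hylo_rubra vs Eremo_pallida: 8
  Dendro_minor vs Eremo_pallida: 8
The smallest is 2 mismatches, between Calli_montana and Hylo_rubra; p = 2/18 = 0.111.

0.111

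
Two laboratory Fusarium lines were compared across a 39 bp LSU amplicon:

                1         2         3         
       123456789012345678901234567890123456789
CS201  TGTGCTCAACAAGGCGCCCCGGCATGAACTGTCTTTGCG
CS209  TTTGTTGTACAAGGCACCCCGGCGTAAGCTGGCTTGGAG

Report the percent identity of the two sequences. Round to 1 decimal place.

The sequences differ at positions 2 (G/T), 5 (C/T), 7 (C/G), 8 (A/T), 16 (G/A), 24 (A/G), 26 (G/A), 28 (A/G), 32 (T/G), 36 (T/G), 38 (C/A).
28 of the 39 sites match, so the percent identity is 28/39 × 100 = 71.8%.

71.8%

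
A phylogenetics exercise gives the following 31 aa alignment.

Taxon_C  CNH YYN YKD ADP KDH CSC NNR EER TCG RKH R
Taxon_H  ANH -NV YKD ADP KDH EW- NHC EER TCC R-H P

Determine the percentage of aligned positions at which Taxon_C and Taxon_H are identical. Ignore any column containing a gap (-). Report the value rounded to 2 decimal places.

67.86%

Excluding the 3 gap columns leaves 28 comparable sites.
The sequences differ at positions 1 (C/A), 5 (Y/N), 6 (N/V), 16 (C/E), 17 (S/W), 20 (N/H), 21 (R/C), 27 (G/C), 31 (R/P).
19 of the 28 comparable sites match, so the percent identity is 19/28 × 100 = 67.86%.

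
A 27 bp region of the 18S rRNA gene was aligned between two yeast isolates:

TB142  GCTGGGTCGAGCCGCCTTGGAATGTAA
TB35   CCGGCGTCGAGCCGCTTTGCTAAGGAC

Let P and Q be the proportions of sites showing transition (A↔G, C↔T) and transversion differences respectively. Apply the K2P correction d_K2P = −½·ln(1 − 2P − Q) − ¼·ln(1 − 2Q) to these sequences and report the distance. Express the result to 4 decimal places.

The sequences differ at positions 1 (G/C, transversion), 3 (T/G, transversion), 5 (G/C, transversion), 16 (C/T, transition), 20 (G/C, transversion), 21 (A/T, transversion), 23 (T/A, transversion), 25 (T/G, transversion), 27 (A/C, transversion).
Of the 9 differences, 1 transition and 8 transversions over 27 sites: P = 1/27 = 0.037037, Q = 8/27 = 0.296296.
d = −0.5·ln(0.629630) − 0.25·ln(0.407408) = −0.5·(-0.462623) − 0.25·(-0.897940) = 0.4558.

0.4558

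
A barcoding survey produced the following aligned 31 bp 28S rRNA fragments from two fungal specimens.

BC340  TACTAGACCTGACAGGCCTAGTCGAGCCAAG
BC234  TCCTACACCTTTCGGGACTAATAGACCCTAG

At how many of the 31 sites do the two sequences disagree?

10

Differing sites — 2:A/C; 6:G/C; 11:G/T; 12:A/T; 14:A/G; 17:C/A; 21:G/A; 23:C/A; 26:G/C; 29:A/T.
That gives 10 mismatches out of 31 aligned sites, so the Hamming distance is 10.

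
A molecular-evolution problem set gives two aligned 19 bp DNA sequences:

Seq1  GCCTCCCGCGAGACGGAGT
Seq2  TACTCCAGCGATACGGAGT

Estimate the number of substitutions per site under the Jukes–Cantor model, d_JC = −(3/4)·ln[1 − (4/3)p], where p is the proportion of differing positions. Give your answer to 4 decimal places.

The sequences differ at positions 1 (G/T), 2 (C/A), 7 (C/A), 12 (G/T).
p = 4/19 = 0.210526.
d = −0.75 · ln(1 − (4/3)·0.210526) = −0.75 · ln(0.719299) = −0.75 · (-0.329478) = 0.2471.

0.2471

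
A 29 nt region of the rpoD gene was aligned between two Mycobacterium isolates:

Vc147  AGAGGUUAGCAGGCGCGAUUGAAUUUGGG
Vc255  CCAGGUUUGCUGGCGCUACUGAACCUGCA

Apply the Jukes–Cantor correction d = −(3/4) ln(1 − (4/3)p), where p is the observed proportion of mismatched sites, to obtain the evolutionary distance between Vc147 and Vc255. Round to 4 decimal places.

The sequences differ at positions 1 (A/C), 2 (G/C), 8 (A/U), 11 (A/U), 17 (G/U), 19 (U/C), 24 (U/C), 25 (U/C), 28 (G/C), 29 (G/A).
p = 10/29 = 0.344828.
d = −0.75 · ln(1 − (4/3)·0.344828) = −0.75 · ln(0.540229) = −0.75 · (-0.615762) = 0.4618.

0.4618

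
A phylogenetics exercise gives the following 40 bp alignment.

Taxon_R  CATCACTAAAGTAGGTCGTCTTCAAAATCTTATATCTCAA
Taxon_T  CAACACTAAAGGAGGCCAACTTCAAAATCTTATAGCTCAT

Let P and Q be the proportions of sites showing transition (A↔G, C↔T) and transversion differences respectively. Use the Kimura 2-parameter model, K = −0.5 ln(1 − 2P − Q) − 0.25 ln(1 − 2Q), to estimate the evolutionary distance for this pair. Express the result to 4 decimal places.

The sequences differ at positions 3 (T/A, transversion), 12 (T/G, transversion), 16 (T/C, transition), 18 (G/A, transition), 19 (T/A, transversion), 35 (T/G, transversion), 40 (A/T, transversion).
Of the 7 differences, 2 transitions and 5 transversions over 40 sites: P = 2/40 = 0.050000, Q = 5/40 = 0.125000.
d = −0.5·ln(0.775000) − 0.25·ln(0.750000) = −0.5·(-0.254892) − 0.25·(-0.287682) = 0.1994.

0.1994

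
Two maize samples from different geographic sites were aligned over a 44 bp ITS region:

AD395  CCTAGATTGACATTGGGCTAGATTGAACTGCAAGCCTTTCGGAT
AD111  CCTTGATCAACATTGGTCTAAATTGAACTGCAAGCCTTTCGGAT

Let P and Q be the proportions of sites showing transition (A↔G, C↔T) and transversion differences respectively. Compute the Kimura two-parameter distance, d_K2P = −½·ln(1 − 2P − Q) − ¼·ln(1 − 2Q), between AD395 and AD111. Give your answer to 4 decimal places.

0.1242

The sequences differ at positions 4 (A/T, transversion), 8 (T/C, transition), 9 (G/A, transition), 17 (G/T, transversion), 21 (G/A, transition).
Of the 5 differences, 3 transitions and 2 transversions over 44 sites: P = 3/44 = 0.068182, Q = 2/44 = 0.045455.
d = −0.5·ln(0.818181) − 0.25·ln(0.909090) = −0.5·(-0.200672) − 0.25·(-0.095311) = 0.1242.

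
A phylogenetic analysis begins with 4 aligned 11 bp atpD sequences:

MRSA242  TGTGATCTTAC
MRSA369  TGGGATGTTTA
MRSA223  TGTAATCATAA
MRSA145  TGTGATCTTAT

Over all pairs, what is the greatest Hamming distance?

Pairwise Hamming distances:
  MRSA242 vs MRSA369: 4
  MRSA242 vs MRSA223: 3
  MRSA242 vs MRSA145: 1
  MRSA369 vs MRSA223: 5
  MRSA369 vs MRSA145: 4
  MRSA223 vs MRSA145: 3
The largest is 5, between MRSA369 and MRSA223.

5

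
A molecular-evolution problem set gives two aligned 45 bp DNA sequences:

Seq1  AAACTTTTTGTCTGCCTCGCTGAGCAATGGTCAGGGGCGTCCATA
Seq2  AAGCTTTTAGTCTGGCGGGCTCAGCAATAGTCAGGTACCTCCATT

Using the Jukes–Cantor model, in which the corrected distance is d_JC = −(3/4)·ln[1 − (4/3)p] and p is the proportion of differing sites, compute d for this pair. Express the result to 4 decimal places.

0.2958

Mismatches occur at site 3 (A↔G), site 9 (T↔A), site 15 (C↔G), site 17 (T↔G), site 18 (C↔G), site 22 (G↔C), site 29 (G↔A), site 36 (G↔T), site 37 (G↔A), site 39 (G↔C), site 45 (A↔T).
p = 11/45 = 0.244444.
d = −0.75 · ln(1 − (4/3)·0.244444) = −0.75 · ln(0.674075) = −0.75 · (-0.394414) = 0.2958.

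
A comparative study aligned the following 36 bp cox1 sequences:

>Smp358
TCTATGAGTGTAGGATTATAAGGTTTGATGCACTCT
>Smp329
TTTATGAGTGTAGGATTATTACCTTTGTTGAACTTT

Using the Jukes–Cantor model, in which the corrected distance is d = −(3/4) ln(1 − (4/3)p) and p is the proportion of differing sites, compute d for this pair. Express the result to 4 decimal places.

The sequences differ at positions 2 (C/T), 20 (A/T), 22 (G/C), 23 (G/C), 28 (A/T), 31 (C/A), 35 (C/T).
p = 7/36 = 0.194444.
d = −0.75 · ln(1 − (4/3)·0.194444) = −0.75 · ln(0.740741) = −0.75 · (-0.300104) = 0.2251.

0.2251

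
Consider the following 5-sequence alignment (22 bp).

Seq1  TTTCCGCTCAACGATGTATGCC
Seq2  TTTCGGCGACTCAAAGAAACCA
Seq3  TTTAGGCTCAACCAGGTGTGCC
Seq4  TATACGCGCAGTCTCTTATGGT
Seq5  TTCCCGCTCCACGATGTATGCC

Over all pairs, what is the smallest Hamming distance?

Pairwise Hamming distances:
  Seq1 vs Seq2: 11
  Seq1 vs Seq3: 5
  Seq1 vs Seq4: 11
  Seq1 vs Seq5: 2
  Seq2 vs Seq3: 12
  Seq2 vs Seq4: 16
  Seq2 vs Seq5: 11
  Seq3 vs Seq4: 11
  Seq3 vs Seq5: 7
  Seq4 vs Seq5: 13
The smallest is 2, between Seq1 and Seq5.

2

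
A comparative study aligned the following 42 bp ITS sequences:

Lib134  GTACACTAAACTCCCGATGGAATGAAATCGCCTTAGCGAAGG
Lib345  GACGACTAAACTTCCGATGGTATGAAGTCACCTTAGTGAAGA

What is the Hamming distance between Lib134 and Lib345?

9

The sequences differ at positions 2 (T/A), 3 (A/C), 4 (C/G), 13 (C/T), 21 (A/T), 27 (A/G), 30 (G/A), 37 (C/T), 42 (G/A).
That gives 9 mismatches out of 42 aligned sites, so the Hamming distance is 9.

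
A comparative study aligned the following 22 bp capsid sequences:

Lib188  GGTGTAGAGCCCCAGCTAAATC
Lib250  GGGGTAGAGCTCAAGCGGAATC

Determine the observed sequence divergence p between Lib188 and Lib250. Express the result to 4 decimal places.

0.2273

Mismatches occur at site 3 (T/G), site 11 (C/T), site 13 (C/A), site 17 (T/G), site 18 (A/G).
There are 5 differences over 22 sites, so p = 5/22 = 0.2273.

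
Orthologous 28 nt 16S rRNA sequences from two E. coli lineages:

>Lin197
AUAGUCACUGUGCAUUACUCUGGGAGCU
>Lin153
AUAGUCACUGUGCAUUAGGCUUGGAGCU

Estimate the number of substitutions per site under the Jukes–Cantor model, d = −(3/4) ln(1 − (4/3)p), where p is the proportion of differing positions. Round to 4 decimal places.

0.1156

The sequences differ at positions 18 (C/G), 19 (U/G), 22 (G/U).
p = 3/28 = 0.107143.
d = −0.75 · ln(1 − (4/3)·0.107143) = −0.75 · ln(0.857143) = −0.75 · (-0.154151) = 0.1156.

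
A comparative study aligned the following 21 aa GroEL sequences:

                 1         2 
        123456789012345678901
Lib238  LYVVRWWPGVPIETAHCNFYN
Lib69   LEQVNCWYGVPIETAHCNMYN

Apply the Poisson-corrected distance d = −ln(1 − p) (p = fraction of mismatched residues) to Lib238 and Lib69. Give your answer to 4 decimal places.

Differing sites — 2:Y/E; 3:V/Q; 5:R/N; 6:W/C; 8:P/Y; 19:F/M.
p = 6/21 = 0.285714.
d = −ln(1 − 0.285714) = −ln(0.714286) = 0.3365.

0.3365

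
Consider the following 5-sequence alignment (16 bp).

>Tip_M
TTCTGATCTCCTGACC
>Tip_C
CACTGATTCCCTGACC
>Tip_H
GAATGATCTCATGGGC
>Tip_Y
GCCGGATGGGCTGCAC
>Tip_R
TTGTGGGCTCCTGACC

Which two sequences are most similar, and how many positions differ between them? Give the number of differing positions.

Pairwise Hamming distances:
  Tip_M vs Tip_C: 4
  Tip_M vs Tip_H: 6
  Tip_M vs Tip_Y: 8
  Tip_M vs Tip_R: 3
  Tip_C vs Tip_H: 7
  Tip_C vs Tip_Y: 8
  Tip_C vs Tip_R: 7
  Tip_H vs Tip_Y: 9
  Tip_H vs Tip_R: 8
  Tip_Y vs Tip_R: 11
The smallest is 3, between Tip_M and Tip_R.

3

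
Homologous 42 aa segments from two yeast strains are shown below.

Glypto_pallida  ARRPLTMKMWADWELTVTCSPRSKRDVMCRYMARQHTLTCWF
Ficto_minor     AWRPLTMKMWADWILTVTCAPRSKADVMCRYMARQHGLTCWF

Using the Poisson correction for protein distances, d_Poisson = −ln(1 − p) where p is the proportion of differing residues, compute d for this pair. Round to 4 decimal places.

The sequences differ at positions 2 (R/W), 14 (E/I), 20 (S/A), 25 (R/A), 37 (T/G).
p = 5/42 = 0.119048.
d = −ln(1 − 0.119048) = −ln(0.880952) = 0.1268.

0.1268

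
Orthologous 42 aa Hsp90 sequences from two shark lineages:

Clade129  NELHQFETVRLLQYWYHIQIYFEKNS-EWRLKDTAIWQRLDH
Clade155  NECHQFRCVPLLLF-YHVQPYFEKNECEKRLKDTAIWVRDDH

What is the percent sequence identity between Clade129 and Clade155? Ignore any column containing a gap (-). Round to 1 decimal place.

70.0%

Excluding the 2 gap columns leaves 40 comparable sites.
The sequences differ at positions 3 (L/C), 7 (E/R), 8 (T/C), 10 (R/P), 13 (Q/L), 14 (Y/F), 18 (I/V), 20 (I/P), 26 (S/E), 29 (W/K), 38 (Q/V), 40 (L/D).
28 of the 40 comparable sites match, so the percent identity is 28/40 × 100 = 70.0%.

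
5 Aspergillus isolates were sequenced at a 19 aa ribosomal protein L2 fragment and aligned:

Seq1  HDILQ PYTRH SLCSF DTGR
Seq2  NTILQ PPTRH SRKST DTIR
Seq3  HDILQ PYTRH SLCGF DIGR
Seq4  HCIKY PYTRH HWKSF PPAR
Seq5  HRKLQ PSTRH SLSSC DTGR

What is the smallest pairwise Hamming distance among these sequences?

2

Pairwise Hamming distances:
  Seq1 vs Seq2: 7
  Seq1 vs Seq3: 2
  Seq1 vs Seq4: 9
  Seq1 vs Seq5: 5
  Seq2 vs Seq3: 9
  Seq2 vs Seq4: 11
  Seq2 vs Seq5: 8
  Seq3 vs Seq4: 10
  Seq3 vs Seq5: 7
  Seq4 vs Seq5: 12
The smallest is 2, between Seq1 and Seq3.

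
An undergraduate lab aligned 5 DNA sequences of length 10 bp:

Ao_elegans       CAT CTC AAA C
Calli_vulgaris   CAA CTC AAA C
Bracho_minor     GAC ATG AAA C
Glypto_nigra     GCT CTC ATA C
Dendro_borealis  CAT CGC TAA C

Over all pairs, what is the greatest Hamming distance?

6

Pairwise Hamming distances:
  Ao_elegans vs Calli_vulgaris: 1
  Ao_elegans vs Bracho_minor: 4
  Ao_elegans vs Glypto_nigra: 3
  Ao_elegans vs Dendro_borealis: 2
  Calli_vulgaris vs Bracho_minor: 4
  Calli_vulgaris vs Glypto_nigra: 4
  Calli_vulgaris vs Dendro_borealis: 3
  Bracho_minor vs Glypto_nigra: 5
  Bracho_minor vs Dendro_borealis: 6
  Glypto_nigra vs Dendro_borealis: 5
The largest is 6, between Bracho_minor and Dendro_borealis.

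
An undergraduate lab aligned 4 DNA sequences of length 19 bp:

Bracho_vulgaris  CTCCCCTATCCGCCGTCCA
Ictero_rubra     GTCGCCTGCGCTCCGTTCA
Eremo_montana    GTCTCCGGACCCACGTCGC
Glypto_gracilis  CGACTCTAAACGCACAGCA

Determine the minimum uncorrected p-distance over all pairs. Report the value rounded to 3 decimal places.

0.368

Pairwise Hamming distances:
  Bracho_vulgaris vs Ictero_rubra: 7
  Bracho_vulgaris vs Eremo_montana: 9
  Bracho_vulgaris vs Glypto_gracilis: 9
  Ictero_rubra vs Eremo_montana: 9
  Ictero_rubra vs Glypto_gracilis: 13
  Eremo_montana vs Glypto_gracilis: 16
The smallest is 7 mismatches, between Bracho_vulgaris and Ictero_rubra; p = 7/19 = 0.368.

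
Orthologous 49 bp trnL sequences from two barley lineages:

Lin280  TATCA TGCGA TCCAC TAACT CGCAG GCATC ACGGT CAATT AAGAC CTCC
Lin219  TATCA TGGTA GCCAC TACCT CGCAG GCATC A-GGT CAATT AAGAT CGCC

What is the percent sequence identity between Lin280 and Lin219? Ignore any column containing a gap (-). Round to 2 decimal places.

87.50%

Excluding the 1 gap column leaves 48 comparable sites.
The sequences differ at positions 8 (C/G), 9 (G/T), 11 (T/G), 18 (A/C), 45 (C/T), 47 (T/G).
42 of the 48 comparable sites match, so the percent identity is 42/48 × 100 = 87.50%.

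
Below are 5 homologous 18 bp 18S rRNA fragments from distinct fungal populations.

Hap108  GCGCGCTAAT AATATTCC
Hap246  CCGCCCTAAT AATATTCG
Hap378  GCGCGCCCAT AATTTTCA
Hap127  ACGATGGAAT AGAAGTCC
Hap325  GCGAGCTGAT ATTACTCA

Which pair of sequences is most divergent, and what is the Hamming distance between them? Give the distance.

Pairwise Hamming distances:
  Hap108 vs Hap246: 3
  Hap108 vs Hap378: 4
  Hap108 vs Hap127: 8
  Hap108 vs Hap325: 5
  Hap246 vs Hap378: 6
  Hap246 vs Hap127: 9
  Hap246 vs Hap325: 7
  Hap378 vs Hap127: 11
  Hap378 vs Hap325: 6
  Hap127 vs Hap325: 9
The largest is 11, between Hap378 and Hap127.

11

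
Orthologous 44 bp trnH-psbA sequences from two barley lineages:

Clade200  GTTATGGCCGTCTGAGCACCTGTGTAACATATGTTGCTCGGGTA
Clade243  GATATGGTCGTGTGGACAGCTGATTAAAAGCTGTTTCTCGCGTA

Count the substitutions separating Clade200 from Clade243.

Mismatches occur at site 2 (T→A), site 8 (C→T), site 12 (C→G), site 15 (A→G), site 16 (G→A), site 19 (C→G), site 23 (T→A), site 24 (G→T), site 28 (C→A), site 30 (T→G), site 31 (A→C), site 36 (G→T), site 41 (G→C).
That gives 13 mismatches out of 44 aligned sites, so the Hamming distance is 13.

13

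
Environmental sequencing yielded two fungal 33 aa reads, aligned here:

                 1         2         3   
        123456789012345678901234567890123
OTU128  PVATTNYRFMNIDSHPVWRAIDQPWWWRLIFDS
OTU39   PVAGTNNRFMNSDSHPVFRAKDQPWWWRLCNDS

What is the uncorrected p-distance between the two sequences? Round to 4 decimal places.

The sequences differ at positions 4 (T/G), 7 (Y/N), 12 (I/S), 18 (W/F), 21 (I/K), 30 (I/C), 31 (F/N).
There are 7 differences over 33 sites, so p = 7/33 = 0.2121.

0.2121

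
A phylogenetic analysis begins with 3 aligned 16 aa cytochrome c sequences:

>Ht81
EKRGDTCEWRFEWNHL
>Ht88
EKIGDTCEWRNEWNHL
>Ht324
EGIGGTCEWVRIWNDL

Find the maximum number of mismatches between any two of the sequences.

7

Pairwise Hamming distances:
  Ht81 vs Ht88: 2
  Ht81 vs Ht324: 7
  Ht88 vs Ht324: 6
The largest is 7, between Ht81 and Ht324.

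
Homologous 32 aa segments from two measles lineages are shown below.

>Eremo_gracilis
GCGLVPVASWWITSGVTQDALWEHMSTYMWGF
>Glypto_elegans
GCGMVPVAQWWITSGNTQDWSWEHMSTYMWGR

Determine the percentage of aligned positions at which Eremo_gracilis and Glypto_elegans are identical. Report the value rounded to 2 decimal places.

Mismatches occur at site 4 (L/M), site 9 (S/Q), site 16 (V/N), site 20 (A/W), site 21 (L/S), site 32 (F/R).
26 of the 32 sites match, so the percent identity is 26/32 × 100 = 81.25%.

81.25%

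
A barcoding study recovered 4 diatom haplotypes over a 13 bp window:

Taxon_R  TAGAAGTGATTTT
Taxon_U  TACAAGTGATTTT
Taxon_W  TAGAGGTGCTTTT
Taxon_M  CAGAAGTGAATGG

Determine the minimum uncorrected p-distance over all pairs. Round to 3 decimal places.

Pairwise Hamming distances:
  Taxon_R vs Taxon_U: 1
  Taxon_R vs Taxon_W: 2
  Taxon_R vs Taxon_M: 4
  Taxon_U vs Taxon_W: 3
  Taxon_U vs Taxon_M: 5
  Taxon_W vs Taxon_M: 6
The smallest is 1 mismatch, between Taxon_R and Taxon_U; p = 1/13 = 0.077.

0.077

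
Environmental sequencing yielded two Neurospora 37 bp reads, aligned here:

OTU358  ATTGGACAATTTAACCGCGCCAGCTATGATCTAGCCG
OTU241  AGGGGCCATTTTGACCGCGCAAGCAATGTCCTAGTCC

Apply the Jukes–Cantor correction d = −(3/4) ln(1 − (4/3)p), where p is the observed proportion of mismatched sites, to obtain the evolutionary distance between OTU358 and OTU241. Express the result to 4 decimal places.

The sequences differ at positions 2 (T/G), 3 (T/G), 6 (A/C), 9 (A/T), 13 (A/G), 21 (C/A), 25 (T/A), 29 (A/T), 30 (T/C), 35 (C/T), 37 (G/C).
p = 11/37 = 0.297297.
d = −0.75 · ln(1 − (4/3)·0.297297) = −0.75 · ln(0.603604) = −0.75 · (-0.504837) = 0.3786.

0.3786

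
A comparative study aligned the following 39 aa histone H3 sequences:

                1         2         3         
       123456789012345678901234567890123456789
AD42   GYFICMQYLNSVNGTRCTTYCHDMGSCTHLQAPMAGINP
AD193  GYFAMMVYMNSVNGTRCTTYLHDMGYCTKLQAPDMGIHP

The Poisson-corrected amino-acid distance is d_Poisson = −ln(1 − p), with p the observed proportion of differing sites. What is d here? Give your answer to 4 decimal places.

Differing sites — 4:I/A; 5:C/M; 7:Q/V; 9:L/M; 21:C/L; 26:S/Y; 29:H/K; 34:M/D; 35:A/M; 38:N/H.
p = 10/39 = 0.256410.
d = −ln(1 − 0.256410) = −ln(0.743590) = 0.2963.

0.2963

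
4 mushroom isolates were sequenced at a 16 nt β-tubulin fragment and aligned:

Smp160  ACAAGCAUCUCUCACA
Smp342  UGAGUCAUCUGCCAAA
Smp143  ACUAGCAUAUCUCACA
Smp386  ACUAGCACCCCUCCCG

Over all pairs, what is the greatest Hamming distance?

Pairwise Hamming distances:
  Smp160 vs Smp342: 7
  Smp160 vs Smp143: 2
  Smp160 vs Smp386: 5
  Smp342 vs Smp143: 9
  Smp342 vs Smp386: 12
  Smp143 vs Smp386: 5
The largest is 12, between Smp342 and Smp386.

12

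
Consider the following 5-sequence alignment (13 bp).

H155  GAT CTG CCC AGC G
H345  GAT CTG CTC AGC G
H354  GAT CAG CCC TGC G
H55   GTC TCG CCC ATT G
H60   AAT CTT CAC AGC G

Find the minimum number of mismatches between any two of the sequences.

Pairwise Hamming distances:
  H155 vs H345: 1
  H155 vs H354: 2
  H155 vs H55: 6
  H155 vs H60: 3
  H345 vs H354: 3
  H345 vs H55: 7
  H345 vs H60: 3
  H354 vs H55: 7
  H354 vs H60: 5
  H55 vs H60: 9
The smallest is 1, between H155 and H345.

1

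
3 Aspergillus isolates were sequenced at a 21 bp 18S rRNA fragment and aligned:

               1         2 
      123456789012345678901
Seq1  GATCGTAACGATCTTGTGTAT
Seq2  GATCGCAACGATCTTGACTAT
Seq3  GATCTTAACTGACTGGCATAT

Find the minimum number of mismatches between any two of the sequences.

3

Pairwise Hamming distances:
  Seq1 vs Seq2: 3
  Seq1 vs Seq3: 7
  Seq2 vs Seq3: 8
The smallest is 3, between Seq1 and Seq2.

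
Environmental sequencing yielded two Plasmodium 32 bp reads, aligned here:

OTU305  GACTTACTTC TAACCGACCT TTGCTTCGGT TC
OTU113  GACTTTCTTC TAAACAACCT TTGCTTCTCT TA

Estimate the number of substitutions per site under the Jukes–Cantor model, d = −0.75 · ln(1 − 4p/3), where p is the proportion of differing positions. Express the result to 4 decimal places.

Differing sites — 6:A/T; 14:C/A; 16:G/A; 28:G/T; 29:G/C; 32:C/A.
p = 6/32 = 0.187500.
d = −0.75 · ln(1 − (4/3)·0.187500) = −0.75 · ln(0.750000) = −0.75 · (-0.287682) = 0.2158.

0.2158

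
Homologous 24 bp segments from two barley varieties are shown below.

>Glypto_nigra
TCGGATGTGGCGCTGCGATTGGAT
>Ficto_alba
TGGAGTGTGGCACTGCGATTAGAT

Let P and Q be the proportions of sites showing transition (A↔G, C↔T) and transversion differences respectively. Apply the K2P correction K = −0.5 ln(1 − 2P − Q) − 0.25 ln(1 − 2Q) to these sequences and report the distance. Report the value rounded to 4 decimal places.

0.2568

The sequences differ at positions 2 (C/G, transversion), 4 (G/A, transition), 5 (A/G, transition), 12 (G/A, transition), 21 (G/A, transition).
Of the 5 differences, 4 transitions and 1 transversion over 24 sites: P = 4/24 = 0.166667, Q = 1/24 = 0.041667.
d = −0.5·ln(0.624999) − 0.25·ln(0.916666) = −0.5·(-0.470005) − 0.25·(-0.087012) = 0.2568.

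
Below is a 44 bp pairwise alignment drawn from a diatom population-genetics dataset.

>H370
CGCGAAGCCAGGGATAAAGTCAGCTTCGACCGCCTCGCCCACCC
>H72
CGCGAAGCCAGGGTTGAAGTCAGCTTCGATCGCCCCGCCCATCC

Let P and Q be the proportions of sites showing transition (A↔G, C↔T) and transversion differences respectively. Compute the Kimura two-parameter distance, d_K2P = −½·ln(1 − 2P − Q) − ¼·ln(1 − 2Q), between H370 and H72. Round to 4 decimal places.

The sequences differ at positions 14 (A/T, transversion), 16 (A/G, transition), 30 (C/T, transition), 35 (T/C, transition), 42 (C/T, transition).
Of the 5 differences, 4 transitions and 1 transversion over 44 sites: P = 4/44 = 0.090909, Q = 1/44 = 0.022727.
d = −0.5·ln(0.795455) − 0.25·ln(0.954546) = −0.5·(-0.228841) − 0.25·(-0.046519) = 0.1261.

0.1261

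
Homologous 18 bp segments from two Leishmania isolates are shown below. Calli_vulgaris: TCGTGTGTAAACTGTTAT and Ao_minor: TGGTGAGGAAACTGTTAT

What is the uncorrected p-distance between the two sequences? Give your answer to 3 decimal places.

Differing sites — 2:C/G; 6:T/A; 8:T/G.
There are 3 differences over 18 sites, so p = 3/18 = 0.167.

0.167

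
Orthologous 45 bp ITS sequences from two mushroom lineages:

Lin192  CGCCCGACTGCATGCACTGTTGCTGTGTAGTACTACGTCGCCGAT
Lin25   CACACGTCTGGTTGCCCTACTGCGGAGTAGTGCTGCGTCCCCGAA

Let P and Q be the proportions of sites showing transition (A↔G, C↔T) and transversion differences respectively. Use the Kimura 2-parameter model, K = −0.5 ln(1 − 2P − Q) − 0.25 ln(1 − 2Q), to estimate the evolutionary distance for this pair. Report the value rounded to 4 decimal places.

Mismatches occur at site 2 (G→A, transition), site 4 (C→A, transversion), site 7 (A→T, transversion), site 11 (C→G, transversion), site 12 (A→T, transversion), site 16 (A→C, transversion), site 19 (G→A, transition), site 20 (T→C, transition), site 24 (T→G, transversion), site 26 (T→A, transversion), site 32 (A→G, transition), site 35 (A→G, transition), site 40 (G→C, transversion), site 45 (T→A, transversion).
Of the 14 differences, 5 transitions and 9 transversions over 45 sites: P = 5/45 = 0.111111, Q = 9/45 = 0.200000.
d = −0.5·ln(0.577778) − 0.25·ln(0.600000) = −0.5·(-0.548566) − 0.25·(-0.510826) = 0.4020.

0.4020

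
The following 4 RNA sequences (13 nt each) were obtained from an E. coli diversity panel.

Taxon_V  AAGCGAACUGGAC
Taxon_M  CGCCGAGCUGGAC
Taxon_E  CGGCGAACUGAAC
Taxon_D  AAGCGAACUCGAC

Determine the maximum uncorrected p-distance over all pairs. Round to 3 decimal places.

0.385

Pairwise Hamming distances:
  Taxon_V vs Taxon_M: 4
  Taxon_V vs Taxon_E: 3
  Taxon_V vs Taxon_D: 1
  Taxon_M vs Taxon_E: 3
  Taxon_M vs Taxon_D: 5
  Taxon_E vs Taxon_D: 4
The largest is 5 mismatches, between Taxon_M and Taxon_D; p = 5/13 = 0.385.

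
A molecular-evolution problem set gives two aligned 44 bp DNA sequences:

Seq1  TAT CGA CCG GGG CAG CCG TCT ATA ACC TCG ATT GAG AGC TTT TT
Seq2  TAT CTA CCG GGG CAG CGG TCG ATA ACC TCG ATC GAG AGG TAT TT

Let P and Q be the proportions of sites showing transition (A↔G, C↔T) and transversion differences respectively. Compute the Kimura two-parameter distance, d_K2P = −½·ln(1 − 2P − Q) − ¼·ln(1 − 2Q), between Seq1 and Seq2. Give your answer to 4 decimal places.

0.1511

Mismatches occur at site 5 (G↔T, transversion), site 17 (C↔G, transversion), site 21 (T↔G, transversion), site 33 (T↔C, transition), site 39 (C↔G, transversion), site 41 (T↔A, transversion).
Of the 6 differences, 1 transition and 5 transversions over 44 sites: P = 1/44 = 0.022727, Q = 5/44 = 0.113636.
d = −0.5·ln(0.840910) − 0.25·ln(0.772728) = −0.5·(-0.173271) − 0.25·(-0.257828) = 0.1511.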